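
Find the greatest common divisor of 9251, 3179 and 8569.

11

9251 = 11 · 29²; 3179 = 11 · 17²; 8569 = 11 · 19 · 41
gcd takes min exponent of each prime: 11 = 11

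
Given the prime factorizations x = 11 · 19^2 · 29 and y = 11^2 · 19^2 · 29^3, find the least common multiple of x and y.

1065335909

max exponent per prime: 11^2 · 19^2 · 29^3 = 1065335909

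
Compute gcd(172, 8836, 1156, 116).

4

172 = 2² · 43; 8836 = 2² · 47²; 1156 = 2² · 17²; 116 = 2² · 29
gcd takes min exponent of each prime: 2² = 4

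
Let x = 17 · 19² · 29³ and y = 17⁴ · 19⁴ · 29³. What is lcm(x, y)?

265463051937749

max exponent per prime: 17⁴ · 19⁴ · 29³ = 265463051937749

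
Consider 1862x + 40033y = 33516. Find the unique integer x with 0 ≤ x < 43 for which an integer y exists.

Reduce mod 40033: 1862x ≡ 33516 (mod 40033). With g = gcd(1862, 40033) = 931 dividing 33516, divide through: 2x ≡ 36 (mod 43).
Since gcd(2, 43) = 1, x ≡ 36·(2)⁻¹ ≡ 18 (mod 43). Smallest non-negative: 18.

18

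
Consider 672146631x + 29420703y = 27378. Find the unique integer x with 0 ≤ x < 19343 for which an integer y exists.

gcd(672146631, 29420703) = 1521 (Euclid: 672146631 = 22·29420703 + 24891165; 29420703 = 1·24891165 + 4529538; 24891165 = 5·4529538 + 2243475; 4529538 = 2·2243475 + 42588; 2243475 = 52·42588 + 28899; 42588 = 1·28899 + 13689; 28899 = 2·13689 + 1521; 13689 = 9·1521 + 0), and 1521 | 27378.
Extended Euclid: 672146631·(2072) + 29420703·(-47337) = 1521. Scale by 18: x₀ = 37296.
General solution x = x₀ + 19343t; reducing mod 19343 gives x = 17953 (and y = -410155).

17953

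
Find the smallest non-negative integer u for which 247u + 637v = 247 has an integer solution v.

Euclid: 637 = 2·247 + 143; 247 = 1·143 + 104; 143 = 1·104 + 39; 104 = 2·39 + 26; 39 = 1·26 + 13; 26 = 2·13 + 0 → gcd = 13; 247 = 13·19.
Back-substitution yields 247·(-18) + 637·(7) = 13, so one solution is u = -18·19 = -342, v = 7·19 = 133.
Solutions in u differ by 637/13 = 49; the one in [0, 49) is -342 mod 49 = 1.

1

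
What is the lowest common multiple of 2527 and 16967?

118769

2527 = 7 · 19²; 16967 = 19² · 47
max exponents: 7 · 19² · 47 = 118769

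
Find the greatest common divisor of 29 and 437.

Euclid: 437 = 15·29 + 2; 29 = 14·2 + 1; 2 = 2·1 + 0. Last nonzero remainder: 1.

1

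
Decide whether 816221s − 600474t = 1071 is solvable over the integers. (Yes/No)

Yes

gcd(816221, 600474): 816221 = 1·600474 + 215747; 600474 = 2·215747 + 168980; 215747 = 1·168980 + 46767; 168980 = 3·46767 + 28679; 46767 = 1·28679 + 18088; 28679 = 1·18088 + 10591; 18088 = 1·10591 + 7497; 10591 = 1·7497 + 3094; 7497 = 2·3094 + 1309; 3094 = 2·1309 + 476; 1309 = 2·476 + 357; 476 = 1·357 + 119; 357 = 3·119 + 0 → 119
119 divides 1071, so a solution exists.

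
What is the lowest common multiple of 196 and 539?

2156

196 = 2² · 7²; 539 = 7² · 11
max exponents: 2² · 7² · 11 = 2156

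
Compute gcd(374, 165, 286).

11

gcd(374, 165): 374 = 2·165 + 44; 165 = 3·44 + 33; 44 = 1·33 + 11; 33 = 3·11 + 0 → 11
gcd(11, 286): 286 = 26·11 + 0 → 11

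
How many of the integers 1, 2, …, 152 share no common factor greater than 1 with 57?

57 = 3·19. Inclusion–exclusion on these primes:
152 − ⌊152/3⌋ − ⌊152/19⌋ + ⌊152/57⌋ = 96

96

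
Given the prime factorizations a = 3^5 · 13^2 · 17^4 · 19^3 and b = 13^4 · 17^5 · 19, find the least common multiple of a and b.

67590411823349649

max exponent per prime: 3^5 · 13^4 · 17^5 · 19^3 = 67590411823349649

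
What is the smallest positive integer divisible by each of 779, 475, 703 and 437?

lcm(779, 475) = 779·475/gcd = 370025/19 = 19475
lcm(19475, 703) = 19475·703/gcd = 13690925/19 = 720575
lcm(720575, 437) = 720575·437/gcd = 314891275/19 = 16573225

16573225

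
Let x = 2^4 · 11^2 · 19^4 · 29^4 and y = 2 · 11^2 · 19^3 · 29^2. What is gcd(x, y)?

1395957398

min exponent per shared prime: 2 · 11^2 · 19^3 · 29^2 = 1395957398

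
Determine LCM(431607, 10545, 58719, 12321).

lcm(431607, 10545) = 431607·10545/gcd = 4551295815/3 = 1517098605
lcm(1517098605, 58719) = 1517098605·58719/gcd = 89082512986995/111 = 802545162045
lcm(802545162045, 12321) = 802545162045·12321/gcd = 9888158941556445/111 = 89082512986995

89082512986995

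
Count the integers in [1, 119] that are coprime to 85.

85 = 5·17. Inclusion–exclusion on these primes:
119 − ⌊119/5⌋ − ⌊119/17⌋ + ⌊119/85⌋ = 90

90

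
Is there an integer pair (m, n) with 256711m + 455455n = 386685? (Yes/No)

gcd(256711, 455455): 455455 = 1·256711 + 198744; 256711 = 1·198744 + 57967; 198744 = 3·57967 + 24843; 57967 = 2·24843 + 8281; 24843 = 3·8281 + 0 → 8281
8281 does not divide 386685, so a solution does not exist.

No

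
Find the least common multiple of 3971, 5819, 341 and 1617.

9572703063

3971 = 11 · 19²; 5819 = 11 · 23²; 341 = 11 · 31; 1617 = 3 · 7² · 11
lcm takes max exponent of each prime: 3 · 7² · 11 · 19² · 23² · 31 = 9572703063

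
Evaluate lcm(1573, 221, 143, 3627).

7460739

1573 = 11² · 13; 221 = 13 · 17; 143 = 11 · 13; 3627 = 3² · 13 · 31
lcm takes max exponent of each prime: 3² · 11² · 13 · 17 · 31 = 7460739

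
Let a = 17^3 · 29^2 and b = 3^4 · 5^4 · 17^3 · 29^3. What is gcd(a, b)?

min exponent per shared prime: 17^3 · 29^2 = 4131833

4131833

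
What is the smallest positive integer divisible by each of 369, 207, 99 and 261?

369 = 3² · 41; 207 = 3² · 23; 99 = 3² · 11; 261 = 3² · 29
lcm takes max exponent of each prime: 3² · 11 · 23 · 29 · 41 = 2707353

2707353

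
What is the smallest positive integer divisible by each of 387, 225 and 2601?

lcm(387, 225) = 387·225/gcd = 87075/9 = 9675
lcm(9675, 2601) = 9675·2601/gcd = 25164675/9 = 2796075

2796075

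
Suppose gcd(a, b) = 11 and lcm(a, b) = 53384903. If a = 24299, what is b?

24167

a·b = gcd·lcm = 11·53384903 = 587233933, so b = 587233933/24299 = 24167.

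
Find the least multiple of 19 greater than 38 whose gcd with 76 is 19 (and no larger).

57

76 = 19·4. Any t with gcd(t, 76) = 19 is a multiple of 19, say 19s, with s coprime to 4.
Need s > 38/19, so s ≥ 3. First s ≥ 3 with gcd(s, 4) = 1 is s = 3. Thus t = 19·3 = 57.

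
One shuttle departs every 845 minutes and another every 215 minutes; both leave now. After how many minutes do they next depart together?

36335

845 = 5 · 13²; 215 = 5 · 43
max exponents: 5 · 13² · 43 = 36335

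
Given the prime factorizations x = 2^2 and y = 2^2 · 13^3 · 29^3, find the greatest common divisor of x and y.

min exponent per shared prime: 2^2 = 4

4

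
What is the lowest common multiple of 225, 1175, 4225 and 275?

225 = 3² · 5²; 1175 = 5² · 47; 4225 = 5² · 13²; 275 = 5² · 11
lcm takes max exponent of each prime: 3² · 5² · 11 · 13² · 47 = 19658925

19658925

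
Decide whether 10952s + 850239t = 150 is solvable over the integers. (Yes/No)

Yes

gcd(10952, 850239): 850239 = 77·10952 + 6935; 10952 = 1·6935 + 4017; 6935 = 1·4017 + 2918; 4017 = 1·2918 + 1099; 2918 = 2·1099 + 720; 1099 = 1·720 + 379; 720 = 1·379 + 341; 379 = 1·341 + 38; 341 = 8·38 + 37; 38 = 1·37 + 1; 37 = 37·1 + 0 → 1
1 divides 150, so a solution exists.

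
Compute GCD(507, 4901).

507 = 3 · 13²
4901 = 13² · 29
Common: 13² = 169

169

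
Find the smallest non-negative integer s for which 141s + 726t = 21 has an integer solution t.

237

gcd(141, 726) = 3 (Euclid: 726 = 5·141 + 21; 141 = 6·21 + 15; 21 = 1·15 + 6; 15 = 2·6 + 3; 6 = 2·3 + 0), and 3 | 21.
Extended Euclid: 141·(103) + 726·(-20) = 3. Scale by 7: s₀ = 721.
General solution s = s₀ + 242k; reducing mod 242 gives s = 237 (and t = -46).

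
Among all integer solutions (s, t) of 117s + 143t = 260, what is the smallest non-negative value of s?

Reduce mod 143: 117s ≡ 260 (mod 143). With g = gcd(117, 143) = 13 dividing 260, divide through: 9s ≡ 20 (mod 11).
Since gcd(9, 11) = 1, s ≡ 20·(9)⁻¹ ≡ 1 (mod 11). Smallest non-negative: 1.

1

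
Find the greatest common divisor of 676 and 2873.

676 = 2² · 13²
2873 = 13² · 17
Common: 13² = 169

169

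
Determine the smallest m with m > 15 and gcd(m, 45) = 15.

30

45 = 15·3. Any m with gcd(m, 45) = 15 is a multiple of 15, say 15s, with s coprime to 3.
Need s > 15/15, so s ≥ 2. First s ≥ 2 with gcd(s, 3) = 1 is s = 2. Thus m = 15·2 = 30.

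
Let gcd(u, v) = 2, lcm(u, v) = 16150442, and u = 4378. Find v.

7378

u·v = gcd·lcm = 2·16150442 = 32300884, so v = 32300884/4378 = 7378.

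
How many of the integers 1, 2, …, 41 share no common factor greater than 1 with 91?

91 = 7·13. Inclusion–exclusion on these primes:
41 − ⌊41/7⌋ − ⌊41/13⌋ + ⌊41/91⌋ = 33

33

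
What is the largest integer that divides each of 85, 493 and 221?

17

gcd(85, 493): 493 = 5·85 + 68; 85 = 1·68 + 17; 68 = 4·17 + 0 → 17
gcd(17, 221): 221 = 13·17 + 0 → 17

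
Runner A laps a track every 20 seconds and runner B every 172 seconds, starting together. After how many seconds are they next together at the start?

860

20 = 2² · 5; 172 = 2² · 43
max exponents: 2² · 5 · 43 = 860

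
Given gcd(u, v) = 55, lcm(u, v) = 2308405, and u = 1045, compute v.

u·v = gcd·lcm = 55·2308405 = 126962275, so v = 126962275/1045 = 121495.

121495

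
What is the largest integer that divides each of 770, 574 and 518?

770 = 2 · 5 · 7 · 11; 574 = 2 · 7 · 41; 518 = 2 · 7 · 37
gcd takes min exponent of each prime: 2 · 7 = 14

14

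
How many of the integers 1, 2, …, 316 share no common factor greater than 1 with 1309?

232

1309 = 7·11·17. Inclusion–exclusion on these primes:
316 − ⌊316/7⌋ − ⌊316/11⌋ − ⌊316/17⌋ + ⌊316/77⌋ + ⌊316/119⌋ + ⌊316/187⌋ − ⌊316/1309⌋ = 232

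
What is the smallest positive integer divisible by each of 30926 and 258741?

1143117738

gcd first: 258741 = 8·30926 + 11333; 30926 = 2·11333 + 8260; 11333 = 1·8260 + 3073; 8260 = 2·3073 + 2114; 3073 = 1·2114 + 959; 2114 = 2·959 + 196; 959 = 4·196 + 175; 196 = 1·175 + 21; 175 = 8·21 + 7; 21 = 3·7 + 0 → gcd = 7
lcm = 30926·258741/gcd = 8001824166/7 = 1143117738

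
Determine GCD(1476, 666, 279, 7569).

1476 = 2² · 3² · 41; 666 = 2 · 3² · 37; 279 = 3² · 31; 7569 = 3² · 29²
gcd takes min exponent of each prime: 3² = 9

9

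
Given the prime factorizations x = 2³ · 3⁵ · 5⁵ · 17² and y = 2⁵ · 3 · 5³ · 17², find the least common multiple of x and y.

max exponent per prime: 2⁵ · 3⁵ · 5⁵ · 17² = 7022700000

7022700000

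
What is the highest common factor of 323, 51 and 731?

17

gcd(323, 51): 323 = 6·51 + 17; 51 = 3·17 + 0 → 17
gcd(17, 731): 731 = 43·17 + 0 → 17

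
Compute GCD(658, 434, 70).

658 = 2 · 7 · 47; 434 = 2 · 7 · 31; 70 = 2 · 5 · 7
gcd takes min exponent of each prime: 2 · 7 = 14

14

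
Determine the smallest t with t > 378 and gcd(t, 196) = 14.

406

gcd(t, 196) = 14 forces 14 | t; write t = 14s. Then gcd(14s, 14·14) = 14·gcd(s, 14), so need gcd(s, 14) = 1.
14s > 378 gives s ≥ 28. The least s ≥ 28 coprime to 14 is 29, so t = 14·29 = 406.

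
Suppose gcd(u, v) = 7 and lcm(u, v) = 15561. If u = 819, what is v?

u·v = gcd·lcm = 7·15561 = 108927, so v = 108927/819 = 133.

133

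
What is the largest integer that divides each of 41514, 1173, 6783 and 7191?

51

gcd(41514, 1173): 41514 = 35·1173 + 459; 1173 = 2·459 + 255; 459 = 1·255 + 204; 255 = 1·204 + 51; 204 = 4·51 + 0 → 51
gcd(51, 6783): 6783 = 133·51 + 0 → 51
gcd(51, 7191): 7191 = 141·51 + 0 → 51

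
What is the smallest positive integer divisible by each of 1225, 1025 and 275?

552475

1225 = 5² · 7²; 1025 = 5² · 41; 275 = 5² · 11
lcm takes max exponent of each prime: 5² · 7² · 11 · 41 = 552475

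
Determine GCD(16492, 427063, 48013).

gcd(16492, 427063): 427063 = 25·16492 + 14763; 16492 = 1·14763 + 1729; 14763 = 8·1729 + 931; 1729 = 1·931 + 798; 931 = 1·798 + 133; 798 = 6·133 + 0 → 133
gcd(133, 48013): 48013 = 361·133 + 0 → 133

133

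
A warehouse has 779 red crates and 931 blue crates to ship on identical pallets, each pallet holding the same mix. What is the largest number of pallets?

19

Euclid: 931 = 1·779 + 152; 779 = 5·152 + 19; 152 = 8·19 + 0. Last nonzero remainder: 19.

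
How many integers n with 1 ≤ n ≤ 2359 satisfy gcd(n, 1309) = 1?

1309 = 7·11·17. Inclusion–exclusion on these primes:
2359 − ⌊2359/7⌋ − ⌊2359/11⌋ − ⌊2359/17⌋ + ⌊2359/77⌋ + ⌊2359/119⌋ + ⌊2359/187⌋ − ⌊2359/1309⌋ = 1730

1730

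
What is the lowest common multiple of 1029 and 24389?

25096281

1029 = 3 · 7³; 24389 = 29³
max exponents: 3 · 7³ · 29³ = 25096281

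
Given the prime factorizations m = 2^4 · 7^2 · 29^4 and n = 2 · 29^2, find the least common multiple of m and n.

554508304

max exponent per prime: 2^4 · 7^2 · 29^4 = 554508304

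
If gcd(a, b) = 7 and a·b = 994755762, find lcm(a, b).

142107966

Since gcd(a,b)·lcm(a,b) = ab, lcm = 994755762/7 = 142107966.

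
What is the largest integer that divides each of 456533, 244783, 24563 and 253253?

456533 = 7³ · 11³; 244783 = 7 · 11² · 17²; 24563 = 7 · 11² · 29; 253253 = 7 · 11² · 13 · 23
gcd takes min exponent of each prime: 7 · 11² = 847

847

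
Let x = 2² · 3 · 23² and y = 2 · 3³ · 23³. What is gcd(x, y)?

3174

min exponent per shared prime: 2 · 3 · 23² = 3174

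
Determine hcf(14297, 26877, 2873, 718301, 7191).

17

gcd(14297, 26877): 26877 = 1·14297 + 12580; 14297 = 1·12580 + 1717; 12580 = 7·1717 + 561; 1717 = 3·561 + 34; 561 = 16·34 + 17; 34 = 2·17 + 0 → 17
gcd(17, 2873): 2873 = 169·17 + 0 → 17
gcd(17, 718301): 718301 = 42253·17 + 0 → 17
gcd(17, 7191): 7191 = 423·17 + 0 → 17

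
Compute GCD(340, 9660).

20

Euclid: 9660 = 28·340 + 140; 340 = 2·140 + 60; 140 = 2·60 + 20; 60 = 3·20 + 0. Last nonzero remainder: 20.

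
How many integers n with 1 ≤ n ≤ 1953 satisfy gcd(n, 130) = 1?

722

130 = 2·5·13. Inclusion–exclusion on these primes:
1953 − ⌊1953/2⌋ − ⌊1953/5⌋ − ⌊1953/13⌋ + ⌊1953/10⌋ + ⌊1953/26⌋ + ⌊1953/65⌋ − ⌊1953/130⌋ = 722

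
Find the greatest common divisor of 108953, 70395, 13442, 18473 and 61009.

13

gcd(108953, 70395): 108953 = 1·70395 + 38558; 70395 = 1·38558 + 31837; 38558 = 1·31837 + 6721; 31837 = 4·6721 + 4953; 6721 = 1·4953 + 1768; 4953 = 2·1768 + 1417; 1768 = 1·1417 + 351; 1417 = 4·351 + 13; 351 = 27·13 + 0 → 13
gcd(13, 13442): 13442 = 1034·13 + 0 → 13
gcd(13, 18473): 18473 = 1421·13 + 0 → 13
gcd(13, 61009): 61009 = 4693·13 + 0 → 13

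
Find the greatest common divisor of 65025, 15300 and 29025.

65025 = 3² · 5² · 17²; 15300 = 2² · 3² · 5² · 17; 29025 = 3³ · 5² · 43
gcd takes min exponent of each prime: 3² · 5² = 225

225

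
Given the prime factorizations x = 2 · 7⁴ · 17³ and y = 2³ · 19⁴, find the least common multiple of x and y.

max exponent per prime: 2³ · 7⁴ · 17³ · 19⁴ = 12298249938184

12298249938184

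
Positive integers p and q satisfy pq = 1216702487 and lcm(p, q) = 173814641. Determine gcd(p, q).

7

gcd·lcm = product, so gcd = 1216702487/173814641 = 7.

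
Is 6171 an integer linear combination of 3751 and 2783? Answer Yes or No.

gcd(3751, 2783): 3751 = 1·2783 + 968; 2783 = 2·968 + 847; 968 = 1·847 + 121; 847 = 7·121 + 0 → 121
121 divides 6171, so a solution exists.

Yes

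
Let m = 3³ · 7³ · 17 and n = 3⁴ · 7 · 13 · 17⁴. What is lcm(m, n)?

max exponent per prime: 3⁴ · 7³ · 13 · 17⁴ = 30166031259

30166031259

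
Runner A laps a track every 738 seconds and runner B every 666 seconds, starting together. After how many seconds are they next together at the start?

27306

gcd first: 738 = 1·666 + 72; 666 = 9·72 + 18; 72 = 4·18 + 0 → gcd = 18
lcm = 738·666/gcd = 491508/18 = 27306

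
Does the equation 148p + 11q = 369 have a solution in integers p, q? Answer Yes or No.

By Bézout, 148p + 11q = 369 has integer solutions iff gcd(148, 11) | 369.
Euclid: 148 = 13·11 + 5; 11 = 2·5 + 1; 5 = 5·1 + 0. gcd = 1; 369 mod 1 = 0. Yes.

Yes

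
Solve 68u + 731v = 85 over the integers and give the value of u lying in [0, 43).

12

Euclid: 731 = 10·68 + 51; 68 = 1·51 + 17; 51 = 3·17 + 0 → gcd = 17; 85 = 17·5.
Back-substitution yields 68·(11) + 731·(-1) = 17, so one solution is u = 11·5 = 55, v = -1·5 = -5.
Solutions in u differ by 731/17 = 43; the one in [0, 43) is 55 mod 43 = 12.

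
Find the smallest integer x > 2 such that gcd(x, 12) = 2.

12 = 2·6. Any x with gcd(x, 12) = 2 is a multiple of 2, say 2s, with s coprime to 6.
Need s > 2/2, so s ≥ 2. First s ≥ 2 with gcd(s, 6) = 1 is s = 5. Thus x = 2·5 = 10.

10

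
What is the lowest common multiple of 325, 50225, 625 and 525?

48969375

325 = 5² · 13; 50225 = 5² · 7² · 41; 625 = 5⁴; 525 = 3 · 5² · 7
lcm takes max exponent of each prime: 3 · 5⁴ · 7² · 13 · 41 = 48969375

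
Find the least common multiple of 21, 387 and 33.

29799

lcm(21, 387) = 21·387/gcd = 8127/3 = 2709
lcm(2709, 33) = 2709·33/gcd = 89397/3 = 29799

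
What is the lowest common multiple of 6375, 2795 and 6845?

lcm(6375, 2795) = 6375·2795/gcd = 17818125/5 = 3563625
lcm(3563625, 6845) = 3563625·6845/gcd = 24393013125/5 = 4878602625

4878602625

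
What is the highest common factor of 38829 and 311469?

3

Euclid: 311469 = 8·38829 + 837; 38829 = 46·837 + 327; 837 = 2·327 + 183; 327 = 1·183 + 144; 183 = 1·144 + 39; 144 = 3·39 + 27; 39 = 1·27 + 12; 27 = 2·12 + 3; 12 = 4·3 + 0. Last nonzero remainder: 3.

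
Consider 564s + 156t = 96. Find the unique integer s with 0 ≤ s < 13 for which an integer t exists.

Euclid: 564 = 3·156 + 96; 156 = 1·96 + 60; 96 = 1·60 + 36; 60 = 1·36 + 24; 36 = 1·24 + 12; 24 = 2·12 + 0 → gcd = 12; 96 = 12·8.
Back-substitution yields 564·(5) + 156·(-18) = 12, so one solution is s = 5·8 = 40, t = -18·8 = -144.
Solutions in s differ by 156/12 = 13; the one in [0, 13) is 40 mod 13 = 1.

1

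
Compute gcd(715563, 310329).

9

Euclid: 715563 = 2·310329 + 94905; 310329 = 3·94905 + 25614; 94905 = 3·25614 + 18063; 25614 = 1·18063 + 7551; 18063 = 2·7551 + 2961; 7551 = 2·2961 + 1629; 2961 = 1·1629 + 1332; 1629 = 1·1332 + 297; 1332 = 4·297 + 144; 297 = 2·144 + 9; 144 = 16·9 + 0. Last nonzero remainder: 9.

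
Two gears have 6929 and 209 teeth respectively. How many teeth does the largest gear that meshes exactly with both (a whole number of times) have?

1

6929 = 13² · 41
209 = 11 · 19
Common: 1 = 1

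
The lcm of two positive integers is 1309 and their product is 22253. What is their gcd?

From gcd × lcm = pq: gcd = 22253 / 1309 = 17.

17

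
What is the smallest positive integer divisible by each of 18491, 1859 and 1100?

312497900

18491 = 11 · 41²; 1859 = 11 · 13²; 1100 = 2² · 5² · 11
lcm takes max exponent of each prime: 2² · 5² · 11 · 13² · 41² = 312497900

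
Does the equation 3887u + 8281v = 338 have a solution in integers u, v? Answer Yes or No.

Yes

gcd(3887, 8281): 8281 = 2·3887 + 507; 3887 = 7·507 + 338; 507 = 1·338 + 169; 338 = 2·169 + 0 → 169
169 divides 338, so a solution exists.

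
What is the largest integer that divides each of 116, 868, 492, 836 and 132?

gcd(116, 868): 868 = 7·116 + 56; 116 = 2·56 + 4; 56 = 14·4 + 0 → 4
gcd(4, 492): 492 = 123·4 + 0 → 4
gcd(4, 836): 836 = 209·4 + 0 → 4
gcd(4, 132): 132 = 33·4 + 0 → 4

4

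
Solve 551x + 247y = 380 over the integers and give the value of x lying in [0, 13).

11

gcd(551, 247) = 19 (Euclid: 551 = 2·247 + 57; 247 = 4·57 + 19; 57 = 3·19 + 0), and 19 | 380.
Extended Euclid: 551·(-4) + 247·(9) = 19. Scale by 20: x₀ = -80.
General solution x = x₀ + 13t; reducing mod 13 gives x = 11 (and y = -23).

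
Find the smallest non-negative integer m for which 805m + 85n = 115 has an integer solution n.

Euclid: 805 = 9·85 + 40; 85 = 2·40 + 5; 40 = 8·5 + 0 → gcd = 5; 115 = 5·23.
Back-substitution yields 805·(-2) + 85·(19) = 5, so one solution is m = -2·23 = -46, n = 19·23 = 437.
Solutions in m differ by 85/5 = 17; the one in [0, 17) is -46 mod 17 = 5.

5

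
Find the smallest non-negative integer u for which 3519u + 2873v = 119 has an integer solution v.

58

gcd(3519, 2873) = 17 (Euclid: 3519 = 1·2873 + 646; 2873 = 4·646 + 289; 646 = 2·289 + 68; 289 = 4·68 + 17; 68 = 4·17 + 0), and 17 | 119.
Extended Euclid: 3519·(-40) + 2873·(49) = 17. Scale by 7: u₀ = -280.
General solution u = u₀ + 169t; reducing mod 169 gives u = 58 (and v = -71).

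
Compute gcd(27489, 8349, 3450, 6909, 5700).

3

27489 = 3 · 7² · 11 · 17; 8349 = 3 · 11² · 23; 3450 = 2 · 3 · 5² · 23; 6909 = 3 · 7² · 47; 5700 = 2² · 3 · 5² · 19
gcd takes min exponent of each prime: 3 = 3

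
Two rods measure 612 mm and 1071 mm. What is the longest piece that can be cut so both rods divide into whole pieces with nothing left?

Euclid: 1071 = 1·612 + 459; 612 = 1·459 + 153; 459 = 3·153 + 0. Last nonzero remainder: 153.

153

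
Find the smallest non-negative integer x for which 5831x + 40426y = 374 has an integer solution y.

1144

Euclid: 40426 = 6·5831 + 5440; 5831 = 1·5440 + 391; 5440 = 13·391 + 357; 391 = 1·357 + 34; 357 = 10·34 + 17; 34 = 2·17 + 0 → gcd = 17; 374 = 17·22.
Back-substitution yields 5831·(-1137) + 40426·(164) = 17, so one solution is x = -1137·22 = -25014, y = 164·22 = 3608.
Solutions in x differ by 40426/17 = 2378; the one in [0, 2378) is -25014 mod 2378 = 1144.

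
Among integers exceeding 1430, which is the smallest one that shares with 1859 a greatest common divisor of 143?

1573

gcd(a, 1859) = 143 forces 143 | a; write a = 143s. Then gcd(143s, 143·13) = 143·gcd(s, 13), so need gcd(s, 13) = 1.
143s > 1430 gives s ≥ 11. The least s ≥ 11 coprime to 13 is 11, so a = 143·11 = 1573.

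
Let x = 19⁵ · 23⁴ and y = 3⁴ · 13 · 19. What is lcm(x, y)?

max exponent per prime: 3⁴ · 13 · 19⁵ · 23⁴ = 729638463332727

729638463332727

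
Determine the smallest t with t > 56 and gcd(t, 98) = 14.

98 = 14·7. Any t with gcd(t, 98) = 14 is a multiple of 14, say 14s, with s coprime to 7.
Need s > 56/14, so s ≥ 5. First s ≥ 5 with gcd(s, 7) = 1 is s = 5. Thus t = 14·5 = 70.

70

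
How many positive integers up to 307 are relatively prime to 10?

10 = 2·5. Inclusion–exclusion on these primes:
307 − ⌊307/2⌋ − ⌊307/5⌋ + ⌊307/10⌋ = 123

123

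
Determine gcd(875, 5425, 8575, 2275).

175

875 = 5³ · 7; 5425 = 5² · 7 · 31; 8575 = 5² · 7³; 2275 = 5² · 7 · 13
gcd takes min exponent of each prime: 5² · 7 = 175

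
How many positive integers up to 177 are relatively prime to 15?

15 = 3·5. Inclusion–exclusion on these primes:
177 − ⌊177/3⌋ − ⌊177/5⌋ + ⌊177/15⌋ = 94

94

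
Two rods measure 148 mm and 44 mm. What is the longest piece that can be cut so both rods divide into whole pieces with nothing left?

Euclid: 148 = 3·44 + 16; 44 = 2·16 + 12; 16 = 1·12 + 4; 12 = 3·4 + 0. Last nonzero remainder: 4.

4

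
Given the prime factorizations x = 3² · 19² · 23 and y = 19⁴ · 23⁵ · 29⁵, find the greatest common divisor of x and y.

8303

min exponent per shared prime: 19² · 23 = 8303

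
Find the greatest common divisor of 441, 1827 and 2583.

63

441 = 3² · 7²; 1827 = 3² · 7 · 29; 2583 = 3² · 7 · 41
gcd takes min exponent of each prime: 3² · 7 = 63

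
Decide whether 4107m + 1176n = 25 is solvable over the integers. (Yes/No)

By Bézout, 4107m + 1176n = 25 has integer solutions iff gcd(4107, 1176) | 25.
Euclid: 4107 = 3·1176 + 579; 1176 = 2·579 + 18; 579 = 32·18 + 3; 18 = 6·3 + 0. gcd = 3; 25 mod 3 = 1. No.

No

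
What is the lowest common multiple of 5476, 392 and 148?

5476 = 2² · 37²; 392 = 2³ · 7²; 148 = 2² · 37
lcm takes max exponent of each prime: 2³ · 7² · 37² = 536648

536648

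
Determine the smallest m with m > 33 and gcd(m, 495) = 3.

495 = 3·165. Any m with gcd(m, 495) = 3 is a multiple of 3, say 3s, with s coprime to 165.
Need s > 33/3, so s ≥ 12. First s ≥ 12 with gcd(s, 165) = 1 is s = 13. Thus m = 3·13 = 39.

39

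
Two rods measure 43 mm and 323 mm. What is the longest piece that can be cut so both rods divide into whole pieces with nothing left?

43 = 43
323 = 17 · 19
Common: 1 = 1

1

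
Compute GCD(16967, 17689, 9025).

16967 = 19² · 47; 17689 = 7² · 19²; 9025 = 5² · 19²
gcd takes min exponent of each prime: 19² = 361

361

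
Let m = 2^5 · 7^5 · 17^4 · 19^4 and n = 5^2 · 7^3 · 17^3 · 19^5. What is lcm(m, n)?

2780634311023402400

max exponent per prime: 2^5 · 5^2 · 7^5 · 17^4 · 19^5 = 2780634311023402400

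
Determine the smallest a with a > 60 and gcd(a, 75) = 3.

63

Multiples of 3 above 60: 3·21, 3·22, … . Need the cofactor coprime to 75/3 = 25.
Checking s = 21, 22, … the first with gcd(s, 25) = 1 is s = 21, giving 63.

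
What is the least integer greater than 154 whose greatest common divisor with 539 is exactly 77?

231

gcd(t, 539) = 77 forces 77 | t; write t = 77s. Then gcd(77s, 77·7) = 77·gcd(s, 7), so need gcd(s, 7) = 1.
77s > 154 gives s ≥ 3. The least s ≥ 3 coprime to 7 is 3, so t = 77·3 = 231.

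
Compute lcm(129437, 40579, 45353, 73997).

129437 = 7 · 11 · 41²; 40579 = 7 · 11 · 17 · 31; 45353 = 7 · 11 · 19 · 31; 73997 = 7 · 11 · 31²
lcm takes max exponent of each prime: 7 · 11 · 17 · 19 · 31² · 41² = 40177633111

40177633111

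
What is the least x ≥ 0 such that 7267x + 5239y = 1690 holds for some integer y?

Euclid: 7267 = 1·5239 + 2028; 5239 = 2·2028 + 1183; 2028 = 1·1183 + 845; 1183 = 1·845 + 338; 845 = 2·338 + 169; 338 = 2·169 + 0 → gcd = 169; 1690 = 169·10.
Back-substitution yields 7267·(13) + 5239·(-18) = 169, so one solution is x = 13·10 = 130, y = -18·10 = -180.
Solutions in x differ by 5239/169 = 31; the one in [0, 31) is 130 mod 31 = 6.

6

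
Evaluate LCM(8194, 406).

8194 = 2 · 17 · 241; 406 = 2 · 7 · 29
max exponents: 2 · 7 · 17 · 29 · 241 = 1663382

1663382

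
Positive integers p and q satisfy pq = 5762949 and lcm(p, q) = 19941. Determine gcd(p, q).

289

From gcd × lcm = pq: gcd = 5762949 / 19941 = 289.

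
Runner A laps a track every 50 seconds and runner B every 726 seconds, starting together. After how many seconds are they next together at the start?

18150

gcd first: 726 = 14·50 + 26; 50 = 1·26 + 24; 26 = 1·24 + 2; 24 = 12·2 + 0 → gcd = 2
lcm = 50·726/gcd = 36300/2 = 18150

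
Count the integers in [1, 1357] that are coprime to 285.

Prime factors of 285: 3, 5, 19. Count integers ≤ 1357 divisible by none of them.
By inclusion–exclusion: 1357 − ⌊1357/3⌋ − ⌊1357/5⌋ − ⌊1357/19⌋ + ⌊1357/15⌋ + ⌊1357/57⌋ + ⌊1357/95⌋ − ⌊1357/285⌋ = 686.

686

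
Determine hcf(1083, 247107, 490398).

3

gcd(1083, 247107): 247107 = 228·1083 + 183; 1083 = 5·183 + 168; 183 = 1·168 + 15; 168 = 11·15 + 3; 15 = 5·3 + 0 → 3
gcd(3, 490398): 490398 = 163466·3 + 0 → 3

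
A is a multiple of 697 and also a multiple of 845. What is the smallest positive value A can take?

gcd first: 845 = 1·697 + 148; 697 = 4·148 + 105; 148 = 1·105 + 43; 105 = 2·43 + 19; 43 = 2·19 + 5; 19 = 3·5 + 4; 5 = 1·4 + 1; 4 = 4·1 + 0 → gcd = 1
lcm = 697·845/gcd = 588965/1 = 588965

588965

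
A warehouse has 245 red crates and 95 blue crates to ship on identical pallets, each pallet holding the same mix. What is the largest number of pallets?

5

245 = 5 · 7²
95 = 5 · 19
Common: 5 = 5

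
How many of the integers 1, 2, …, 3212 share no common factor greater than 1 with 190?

Prime factors of 190: 2, 5, 19. Count integers ≤ 3212 divisible by none of them.
By inclusion–exclusion: 3212 − ⌊3212/2⌋ − ⌊3212/5⌋ − ⌊3212/19⌋ + ⌊3212/10⌋ + ⌊3212/38⌋ + ⌊3212/95⌋ − ⌊3212/190⌋ = 1217.

1217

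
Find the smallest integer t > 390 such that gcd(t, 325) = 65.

325 = 65·5. Any t with gcd(t, 325) = 65 is a multiple of 65, say 65s, with s coprime to 5.
Need s > 390/65, so s ≥ 7. First s ≥ 7 with gcd(s, 5) = 1 is s = 7. Thus t = 65·7 = 455.

455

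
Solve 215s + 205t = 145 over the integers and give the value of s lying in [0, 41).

gcd(215, 205) = 5 (Euclid: 215 = 1·205 + 10; 205 = 20·10 + 5; 10 = 2·5 + 0), and 5 | 145.
Extended Euclid: 215·(-20) + 205·(21) = 5. Scale by 29: s₀ = -580.
General solution s = s₀ + 41k; reducing mod 41 gives s = 35 (and t = -36).

35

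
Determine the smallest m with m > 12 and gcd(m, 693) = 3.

Multiples of 3 above 12: 3·5, 3·6, … . Need the cofactor coprime to 693/3 = 231.
Checking s = 5, 6, … the first with gcd(s, 231) = 1 is s = 5, giving 15.

15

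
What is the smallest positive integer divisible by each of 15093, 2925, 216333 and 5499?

762573825

15093 = 3³ · 13 · 43; 2925 = 3² · 5² · 13; 216333 = 3² · 13 · 43²; 5499 = 3² · 13 · 47
lcm takes max exponent of each prime: 3³ · 5² · 13 · 43² · 47 = 762573825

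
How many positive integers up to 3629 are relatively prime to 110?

110 = 2·5·11. Inclusion–exclusion on these primes:
3629 − ⌊3629/2⌋ − ⌊3629/5⌋ − ⌊3629/11⌋ + ⌊3629/10⌋ + ⌊3629/22⌋ + ⌊3629/55⌋ − ⌊3629/110⌋ = 1320

1320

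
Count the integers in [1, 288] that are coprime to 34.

Prime factors of 34: 2, 17. Count integers ≤ 288 divisible by none of them.
By inclusion–exclusion: 288 − ⌊288/2⌋ − ⌊288/17⌋ + ⌊288/34⌋ = 136.

136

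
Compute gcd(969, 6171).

969 = 3 · 17 · 19
6171 = 3 · 11² · 17
Common: 3 · 17 = 51

51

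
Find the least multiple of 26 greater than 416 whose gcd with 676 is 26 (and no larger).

442

Multiples of 26 above 416: 26·17, 26·18, … . Need the cofactor coprime to 676/26 = 26.
Checking s = 17, 18, … the first with gcd(s, 26) = 1 is s = 17, giving 442.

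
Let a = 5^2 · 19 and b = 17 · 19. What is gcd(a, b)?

min exponent per shared prime: 19 = 19

19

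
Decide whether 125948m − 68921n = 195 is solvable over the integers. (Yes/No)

Yes

gcd(125948, 68921): 125948 = 1·68921 + 57027; 68921 = 1·57027 + 11894; 57027 = 4·11894 + 9451; 11894 = 1·9451 + 2443; 9451 = 3·2443 + 2122; 2443 = 1·2122 + 321; 2122 = 6·321 + 196; 321 = 1·196 + 125; 196 = 1·125 + 71; 125 = 1·71 + 54; 71 = 1·54 + 17; 54 = 3·17 + 3; 17 = 5·3 + 2; 3 = 1·2 + 1; 2 = 2·1 + 0 → 1
1 divides 195, so a solution exists.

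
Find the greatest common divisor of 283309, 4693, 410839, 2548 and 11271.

gcd(283309, 4693): 283309 = 60·4693 + 1729; 4693 = 2·1729 + 1235; 1729 = 1·1235 + 494; 1235 = 2·494 + 247; 494 = 2·247 + 0 → 247
gcd(247, 410839): 410839 = 1663·247 + 78; 247 = 3·78 + 13; 78 = 6·13 + 0 → 13
gcd(13, 2548): 2548 = 196·13 + 0 → 13
gcd(13, 11271): 11271 = 867·13 + 0 → 13

13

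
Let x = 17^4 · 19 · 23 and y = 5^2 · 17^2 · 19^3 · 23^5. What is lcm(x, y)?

max exponent per prime: 5^2 · 17^4 · 19^3 · 23^5 = 92179782089971925

92179782089971925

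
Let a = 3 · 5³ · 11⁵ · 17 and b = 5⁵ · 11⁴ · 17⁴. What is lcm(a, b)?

max exponent per prime: 3 · 5⁵ · 11⁵ · 17⁴ = 126104442853125

126104442853125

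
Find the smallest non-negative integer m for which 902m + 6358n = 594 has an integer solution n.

50

Reduce mod 6358: 902m ≡ 594 (mod 6358). With g = gcd(902, 6358) = 22 dividing 594, divide through: 41m ≡ 27 (mod 289).
Since gcd(41, 289) = 1, m ≡ 27·(41)⁻¹ ≡ 50 (mod 289). Smallest non-negative: 50.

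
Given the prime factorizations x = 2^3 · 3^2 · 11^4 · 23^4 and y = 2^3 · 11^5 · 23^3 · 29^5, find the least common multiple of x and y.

66557539072768446648

max exponent per prime: 2^3 · 3^2 · 11^5 · 23^4 · 29^5 = 66557539072768446648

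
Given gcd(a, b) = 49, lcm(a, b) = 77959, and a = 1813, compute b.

2107

Using ab = gcd(a,b)·lcm(a,b) = 49·77959 = 3819991, we get b = 3819991/1813 = 2107.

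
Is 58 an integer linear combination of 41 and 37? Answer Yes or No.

By Bézout, 41x + 37y = 58 has integer solutions iff gcd(41, 37) | 58.
Euclid: 41 = 1·37 + 4; 37 = 9·4 + 1; 4 = 4·1 + 0. gcd = 1; 58 mod 1 = 0. Yes.

Yes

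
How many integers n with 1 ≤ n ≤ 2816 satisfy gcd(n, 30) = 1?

Prime factors of 30: 2, 3, 5. Count integers ≤ 2816 divisible by none of them.
By inclusion–exclusion: 2816 − ⌊2816/2⌋ − ⌊2816/3⌋ − ⌊2816/5⌋ + ⌊2816/6⌋ + ⌊2816/10⌋ + ⌊2816/15⌋ − ⌊2816/30⌋ = 751.

751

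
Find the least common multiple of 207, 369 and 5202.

4905486

207 = 3² · 23; 369 = 3² · 41; 5202 = 2 · 3² · 17²
lcm takes max exponent of each prime: 2 · 3² · 17² · 23 · 41 = 4905486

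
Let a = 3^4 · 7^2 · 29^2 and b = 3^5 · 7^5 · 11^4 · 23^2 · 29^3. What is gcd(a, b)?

3337929

min exponent per shared prime: 3^4 · 7^2 · 29^2 = 3337929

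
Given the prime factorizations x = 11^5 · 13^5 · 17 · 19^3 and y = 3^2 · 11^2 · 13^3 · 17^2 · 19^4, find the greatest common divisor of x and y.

min exponent per shared prime: 11^2 · 13^3 · 17 · 19^3 = 30997391711

30997391711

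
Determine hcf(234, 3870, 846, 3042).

18

gcd(234, 3870): 3870 = 16·234 + 126; 234 = 1·126 + 108; 126 = 1·108 + 18; 108 = 6·18 + 0 → 18
gcd(18, 846): 846 = 47·18 + 0 → 18
gcd(18, 3042): 3042 = 169·18 + 0 → 18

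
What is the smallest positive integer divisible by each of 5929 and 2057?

5929 = 7² · 11²; 2057 = 11² · 17
max exponents: 7² · 11² · 17 = 100793

100793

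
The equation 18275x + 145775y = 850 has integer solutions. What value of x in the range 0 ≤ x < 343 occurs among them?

Reduce mod 145775: 18275x ≡ 850 (mod 145775). With g = gcd(18275, 145775) = 425 dividing 850, divide through: 43x ≡ 2 (mod 343).
Since gcd(43, 343) = 1, x ≡ 2·(43)⁻¹ ≡ 16 (mod 343). Smallest non-negative: 16.

16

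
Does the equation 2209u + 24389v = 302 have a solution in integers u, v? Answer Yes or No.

Yes

By Bézout, 2209u + 24389v = 302 has integer solutions iff gcd(2209, 24389) | 302.
Euclid: 24389 = 11·2209 + 90; 2209 = 24·90 + 49; 90 = 1·49 + 41; 49 = 1·41 + 8; 41 = 5·8 + 1; 8 = 8·1 + 0. gcd = 1; 302 mod 1 = 0. Yes.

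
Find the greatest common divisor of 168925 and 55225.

168925 = 5² · 29 · 233
55225 = 5² · 47²
Common: 5² = 25

25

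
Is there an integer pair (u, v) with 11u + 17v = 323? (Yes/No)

Yes

By Bézout, 11u + 17v = 323 has integer solutions iff gcd(11, 17) | 323.
Euclid: 17 = 1·11 + 6; 11 = 1·6 + 5; 6 = 1·5 + 1; 5 = 5·1 + 0. gcd = 1; 323 mod 1 = 0. Yes.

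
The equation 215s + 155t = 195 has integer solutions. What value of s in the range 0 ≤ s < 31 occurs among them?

Euclid: 215 = 1·155 + 60; 155 = 2·60 + 35; 60 = 1·35 + 25; 35 = 1·25 + 10; 25 = 2·10 + 5; 10 = 2·5 + 0 → gcd = 5; 195 = 5·39.
Back-substitution yields 215·(13) + 155·(-18) = 5, so one solution is s = 13·39 = 507, t = -18·39 = -702.
Solutions in s differ by 155/5 = 31; the one in [0, 31) is 507 mod 31 = 11.

11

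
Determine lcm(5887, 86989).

73157749

5887 = 7 · 29²; 86989 = 7 · 17² · 43
max exponents: 7 · 17² · 29² · 43 = 73157749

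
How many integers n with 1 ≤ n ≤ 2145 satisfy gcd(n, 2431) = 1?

2431 = 11·13·17. Inclusion–exclusion on these primes:
2145 − ⌊2145/11⌋ − ⌊2145/13⌋ − ⌊2145/17⌋ + ⌊2145/143⌋ + ⌊2145/187⌋ + ⌊2145/221⌋ − ⌊2145/2431⌋ = 1694

1694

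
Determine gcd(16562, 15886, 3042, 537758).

gcd(16562, 15886): 16562 = 1·15886 + 676; 15886 = 23·676 + 338; 676 = 2·338 + 0 → 338
gcd(338, 3042): 3042 = 9·338 + 0 → 338
gcd(338, 537758): 537758 = 1591·338 + 0 → 338

338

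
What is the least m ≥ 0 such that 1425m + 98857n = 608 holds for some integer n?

2151

gcd(1425, 98857) = 19 (Euclid: 98857 = 69·1425 + 532; 1425 = 2·532 + 361; 532 = 1·361 + 171; 361 = 2·171 + 19; 171 = 9·19 + 0), and 19 | 608.
Extended Euclid: 1425·(555) + 98857·(-8) = 19. Scale by 32: m₀ = 17760.
General solution m = m₀ + 5203t; reducing mod 5203 gives m = 2151 (and n = -31).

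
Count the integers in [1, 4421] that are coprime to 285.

Prime factors of 285: 3, 5, 19. Count integers ≤ 4421 divisible by none of them.
By inclusion–exclusion: 4421 − ⌊4421/3⌋ − ⌊4421/5⌋ − ⌊4421/19⌋ + ⌊4421/15⌋ + ⌊4421/57⌋ + ⌊4421/95⌋ − ⌊4421/285⌋ = 2234.

2234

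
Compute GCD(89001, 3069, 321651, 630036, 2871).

gcd(89001, 3069): 89001 = 29·3069 + 0 → 3069
gcd(3069, 321651): 321651 = 104·3069 + 2475; 3069 = 1·2475 + 594; 2475 = 4·594 + 99; 594 = 6·99 + 0 → 99
gcd(99, 630036): 630036 = 6364·99 + 0 → 99
gcd(99, 2871): 2871 = 29·99 + 0 → 99

99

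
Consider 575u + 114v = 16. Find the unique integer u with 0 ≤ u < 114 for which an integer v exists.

26

Euclid: 575 = 5·114 + 5; 114 = 22·5 + 4; 5 = 1·4 + 1; 4 = 4·1 + 0 → gcd = 1; 16 = 1·16.
Back-substitution yields 575·(23) + 114·(-116) = 1, so one solution is u = 23·16 = 368, v = -116·16 = -1856.
Solutions in u differ by 114/1 = 114; the one in [0, 114) is 368 mod 114 = 26.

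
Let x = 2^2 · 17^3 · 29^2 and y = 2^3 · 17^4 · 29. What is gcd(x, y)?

569908

min exponent per shared prime: 2^2 · 17^3 · 29 = 569908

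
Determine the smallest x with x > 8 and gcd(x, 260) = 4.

gcd(x, 260) = 4 forces 4 | x; write x = 4s. Then gcd(4s, 4·65) = 4·gcd(s, 65), so need gcd(s, 65) = 1.
4s > 8 gives s ≥ 3. The least s ≥ 3 coprime to 65 is 3, so x = 4·3 = 12.

12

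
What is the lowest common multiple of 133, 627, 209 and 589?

133 = 7 · 19; 627 = 3 · 11 · 19; 209 = 11 · 19; 589 = 19 · 31
lcm takes max exponent of each prime: 3 · 7 · 11 · 19 · 31 = 136059

136059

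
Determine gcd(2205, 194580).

45

2205 = 3² · 5 · 7²
194580 = 2² · 3² · 5 · 23 · 47
Common: 3² · 5 = 45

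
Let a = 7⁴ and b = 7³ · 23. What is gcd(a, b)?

343

min exponent per shared prime: 7³ = 343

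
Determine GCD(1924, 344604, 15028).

52

gcd(1924, 344604): 344604 = 179·1924 + 208; 1924 = 9·208 + 52; 208 = 4·52 + 0 → 52
gcd(52, 15028): 15028 = 289·52 + 0 → 52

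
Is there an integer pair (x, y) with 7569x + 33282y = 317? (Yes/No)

By Bézout, 7569x + 33282y = 317 has integer solutions iff gcd(7569, 33282) | 317.
Euclid: 33282 = 4·7569 + 3006; 7569 = 2·3006 + 1557; 3006 = 1·1557 + 1449; 1557 = 1·1449 + 108; 1449 = 13·108 + 45; 108 = 2·45 + 18; 45 = 2·18 + 9; 18 = 2·9 + 0. gcd = 9; 317 mod 9 = 2. No.

No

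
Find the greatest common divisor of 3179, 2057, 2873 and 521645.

gcd(3179, 2057): 3179 = 1·2057 + 1122; 2057 = 1·1122 + 935; 1122 = 1·935 + 187; 935 = 5·187 + 0 → 187
gcd(187, 2873): 2873 = 15·187 + 68; 187 = 2·68 + 51; 68 = 1·51 + 17; 51 = 3·17 + 0 → 17
gcd(17, 521645): 521645 = 30685·17 + 0 → 17

17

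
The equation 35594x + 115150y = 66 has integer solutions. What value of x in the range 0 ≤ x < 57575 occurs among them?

25939

Reduce mod 115150: 35594x ≡ 66 (mod 115150). With g = gcd(35594, 115150) = 2 dividing 66, divide through: 17797x ≡ 33 (mod 57575).
Since gcd(17797, 57575) = 1, x ≡ 33·(17797)⁻¹ ≡ 25939 (mod 57575). Smallest non-negative: 25939.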